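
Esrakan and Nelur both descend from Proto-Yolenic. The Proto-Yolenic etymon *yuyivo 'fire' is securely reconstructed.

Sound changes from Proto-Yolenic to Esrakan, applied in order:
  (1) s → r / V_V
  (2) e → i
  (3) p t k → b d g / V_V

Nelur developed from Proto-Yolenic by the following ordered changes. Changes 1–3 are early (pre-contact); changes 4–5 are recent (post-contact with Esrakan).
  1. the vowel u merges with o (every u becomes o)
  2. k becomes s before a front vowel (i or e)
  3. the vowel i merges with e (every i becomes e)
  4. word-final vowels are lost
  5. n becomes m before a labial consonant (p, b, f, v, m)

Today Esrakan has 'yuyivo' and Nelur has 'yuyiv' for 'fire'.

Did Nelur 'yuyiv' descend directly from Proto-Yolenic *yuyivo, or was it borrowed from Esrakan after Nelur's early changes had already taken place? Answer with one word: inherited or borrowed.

If inherited, *yuyivo would pass through all of Nelur's changes:
Nelur: *yuyivo
  yuyivo → yoyivo   [vowel merger]
  yoyivo (rule 2 does not apply)
  yoyivo → yoyevo   [vowel merger]
  yoyevo → yoyev   [apocope]
  yoyev (rule 5 does not apply)
  giving Nelur yoyev.
If borrowed from Esrakan 'yuyivo' after the early changes, it would undergo only the recent ones:
  rule 4 (apocope): yuyivo → yuyiv
  rule 5 (nasal place assimilation): no change (yuyiv)
  ⇒ as a loan: yuyiv
Nelur 'yuyiv' matches the loan outcome 'yuyiv', not the inherited 'yoyev' — it skipped the early Nelur changes, so it was borrowed from Esrakan.

borrowed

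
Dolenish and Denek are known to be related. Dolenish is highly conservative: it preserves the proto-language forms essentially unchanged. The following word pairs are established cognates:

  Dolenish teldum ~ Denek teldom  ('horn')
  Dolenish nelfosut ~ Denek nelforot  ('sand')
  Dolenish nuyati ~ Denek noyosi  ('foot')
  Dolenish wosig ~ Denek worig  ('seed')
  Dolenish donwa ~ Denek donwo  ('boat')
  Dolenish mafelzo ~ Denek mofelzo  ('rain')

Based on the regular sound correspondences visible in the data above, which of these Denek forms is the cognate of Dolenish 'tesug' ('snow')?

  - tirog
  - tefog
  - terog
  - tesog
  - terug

nelfosut ~ nelforot — Dolenish s corresponds to Denek r between vowels (before a back vowel).
nelfosut ~ nelforot, nuyati ~ noyosi — Dolenish u corresponds to Denek o after a consonant, before a consonant other than r, m, n, p, b, f, v.
Applying these to Dolenish 'tesug':
  tesug → terug   (s→r between vowels (before a back vowel))
  terug → terog   (u→o after a consonant, before a consonant other than r, m, n, p, b, f, v)
So the Denek cognate is 'terog'.

terog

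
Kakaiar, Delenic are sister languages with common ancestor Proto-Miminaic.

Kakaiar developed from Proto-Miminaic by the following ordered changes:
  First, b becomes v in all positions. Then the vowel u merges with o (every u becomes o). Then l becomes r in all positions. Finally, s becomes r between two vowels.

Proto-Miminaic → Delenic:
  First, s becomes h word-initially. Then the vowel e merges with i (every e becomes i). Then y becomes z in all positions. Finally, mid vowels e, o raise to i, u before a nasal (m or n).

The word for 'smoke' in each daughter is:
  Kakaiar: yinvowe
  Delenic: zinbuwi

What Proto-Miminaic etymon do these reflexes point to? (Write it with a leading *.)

*yinbuwe

Position 5: Kakaiar has o, Delenic has u. Taking the neighbouring segments as reconstructed: Kakaiar o could go back to *o or *u; Delenic u can only go back to *u — the one source consistent with every daughter is *u.
Position 7: Kakaiar has e, Delenic has i. Kakaiar preserves e here (none of its changes turn any other segment into e), so the proto-segment is *e.
Position 1: Kakaiar has y, Delenic has z. Kakaiar preserves y here (none of its changes turn any other segment into y), so the proto-segment is *y.
Verify the candidate proto-form against each daughter:
Kakaiar: *yinbuwe > yinvuwe > yinvowe  (by unconditioned shift, vowel merger)
Delenic: *yinbuwe
  yinbuwe (rule 1 does not apply)
  yinbuwe → yinbuwi   [vowel merger]
  yinbuwi → zinbuwi   [unconditioned shift]
  zinbuwi (rule 4 does not apply)
  giving Delenic zinbuwi.
No other proto-form is consistent with every reflex, so the reconstruction is *yinbuwe.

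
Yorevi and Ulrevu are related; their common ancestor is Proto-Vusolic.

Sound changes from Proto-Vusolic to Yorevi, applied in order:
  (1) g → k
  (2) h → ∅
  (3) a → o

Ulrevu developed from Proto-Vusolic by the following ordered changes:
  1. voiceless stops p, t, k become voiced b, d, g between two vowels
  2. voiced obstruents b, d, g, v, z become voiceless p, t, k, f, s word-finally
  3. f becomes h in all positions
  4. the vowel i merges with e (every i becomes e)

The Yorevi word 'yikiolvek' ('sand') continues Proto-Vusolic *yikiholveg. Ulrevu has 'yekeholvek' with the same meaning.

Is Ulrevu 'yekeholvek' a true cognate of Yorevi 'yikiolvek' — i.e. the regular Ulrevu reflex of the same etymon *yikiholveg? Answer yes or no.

no

Derive the expected Ulrevu reflex of *yikiholveg:
Ulrevu: start from *yikiholveg.
  rule 1 (intervocalic voicing): yikiholveg → yigiholveg
  rule 2 (final devoicing): yigiholveg → yigiholvek
  rule 3: no change — yigiholvek
  rule 4 (vowel merger): yigiholvek → yegeholvek
  ⇒ Ulrevu yegeholvek
The regular Ulrevu reflex would be 'yegeholvek', but the attested form is 'yekeholvek'. The correspondence is irregular, so they are not cognates (the Ulrevu form has a different source).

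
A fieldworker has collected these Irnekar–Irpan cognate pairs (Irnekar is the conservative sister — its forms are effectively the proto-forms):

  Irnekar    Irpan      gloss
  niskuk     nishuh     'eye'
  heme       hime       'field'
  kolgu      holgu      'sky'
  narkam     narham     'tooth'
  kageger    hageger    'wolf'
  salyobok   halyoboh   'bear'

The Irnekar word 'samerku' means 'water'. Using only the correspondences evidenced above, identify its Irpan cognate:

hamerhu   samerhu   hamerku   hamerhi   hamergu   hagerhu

salyobok ~ halyoboh — Irnekar s corresponds to Irpan h word-initially before a back vowel.
niskuk ~ nishuh — Irnekar k corresponds to Irpan h after a consonant, before a back vowel.
Applying these to Irnekar 'samerku':
  samerku → hamerku   (s→h word-initially before a back vowel)
  hamerku → hamerhu   (k→h after a consonant, before a back vowel)
So the Irpan cognate is 'hamerhu'.

hamerhu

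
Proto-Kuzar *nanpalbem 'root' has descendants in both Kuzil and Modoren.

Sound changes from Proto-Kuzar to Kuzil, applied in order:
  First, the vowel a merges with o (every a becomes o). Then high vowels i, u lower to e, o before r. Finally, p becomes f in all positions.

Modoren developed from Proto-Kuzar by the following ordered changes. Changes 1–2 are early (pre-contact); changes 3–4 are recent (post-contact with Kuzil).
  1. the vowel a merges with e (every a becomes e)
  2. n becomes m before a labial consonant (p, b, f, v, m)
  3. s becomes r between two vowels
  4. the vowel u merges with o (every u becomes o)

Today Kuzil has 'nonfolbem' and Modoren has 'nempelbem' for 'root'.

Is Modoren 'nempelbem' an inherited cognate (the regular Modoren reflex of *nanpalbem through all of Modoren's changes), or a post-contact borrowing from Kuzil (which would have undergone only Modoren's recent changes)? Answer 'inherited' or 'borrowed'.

If inherited, *nanpalbem would pass through all of Modoren's changes:
Modoren: *nanpalbem > nenpelbem > nempelbem  (by vowel merger, nasal place assimilation)
If borrowed from Kuzil 'nonfolbem' after the early changes, it would undergo only the recent ones:
  rule 3 (rhotacism): no change (nonfolbem)
  rule 4 (vowel merger): no change (nonfolbem)
  ⇒ as a loan: nonfolbem
Modoren 'nempelbem' matches the inherited outcome exactly, so it is an inherited cognate, not a loan.

inherited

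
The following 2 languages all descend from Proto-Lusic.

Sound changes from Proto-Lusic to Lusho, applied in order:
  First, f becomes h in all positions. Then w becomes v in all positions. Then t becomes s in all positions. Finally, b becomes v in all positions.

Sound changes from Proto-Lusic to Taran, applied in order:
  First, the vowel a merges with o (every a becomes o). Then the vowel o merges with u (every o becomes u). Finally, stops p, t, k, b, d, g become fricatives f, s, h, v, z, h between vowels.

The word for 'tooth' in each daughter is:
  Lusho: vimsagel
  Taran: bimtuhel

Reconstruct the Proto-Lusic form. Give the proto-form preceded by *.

*bimtagel

Position 1: Lusho has v, Taran has b. Taran preserves b here (none of its changes turn any other segment into b), so the proto-segment is *b.
Position 6: Lusho has g, Taran has h. Lusho preserves g here (none of its changes turn any other segment into g), so the proto-segment is *g.
Position 4: Lusho has s, Taran has t. Taran preserves t here (none of its changes turn any other segment into t), so the proto-segment is *t.
Verify the candidate proto-form against each daughter:
Lusho: *bimtagel
  bimtagel (rule 1 does not apply)
  bimtagel (rule 2 does not apply)
  bimtagel → bimsagel   [unconditioned shift]
  bimsagel → vimsagel   [unconditioned shift]
  giving Lusho vimsagel.
Taran: *bimtagel
  bimtagel → bimtogel   [vowel merger]
  bimtogel → bimtugel   [vowel merger]
  bimtugel → bimtuhel   [intervocalic lenition]
  giving Taran bimtuhel.
Only *bimtagel yields all of Lusho vimsagel, Taran bimtuhel.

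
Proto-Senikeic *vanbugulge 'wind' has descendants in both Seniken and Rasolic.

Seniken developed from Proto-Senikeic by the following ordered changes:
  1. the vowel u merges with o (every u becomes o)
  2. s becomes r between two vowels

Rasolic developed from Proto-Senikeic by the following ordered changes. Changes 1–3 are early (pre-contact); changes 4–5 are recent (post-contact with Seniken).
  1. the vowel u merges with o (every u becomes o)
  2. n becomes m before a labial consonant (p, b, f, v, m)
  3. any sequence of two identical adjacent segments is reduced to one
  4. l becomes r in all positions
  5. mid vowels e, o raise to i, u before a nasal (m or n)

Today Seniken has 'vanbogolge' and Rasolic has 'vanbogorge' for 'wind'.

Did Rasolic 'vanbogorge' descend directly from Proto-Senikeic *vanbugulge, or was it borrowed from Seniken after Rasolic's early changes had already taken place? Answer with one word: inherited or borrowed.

If inherited, *vanbugulge would pass through all of Rasolic's changes:
Rasolic: start from *vanbugulge.
  rule 1 (vowel merger): vanbugulge → vanbogolge
  rule 2 (nasal place assimilation): vanbogolge → vambogolge
  rule 3: no change — vambogolge
  rule 4 (unconditioned shift): vambogolge → vambogorge
  rule 5: no change — vambogorge
  ⇒ Rasolic vambogorge
If borrowed from Seniken 'vanbogolge' after the early changes, it would undergo only the recent ones:
  rule 4 (unconditioned shift): vanbogolge → vanbogorge
  rule 5 (pre-nasal raising): no change (vanbogorge)
  ⇒ as a loan: vanbogorge
Rasolic 'vanbogorge' matches the loan outcome 'vanbogorge', not the inherited 'vambogorge' — it skipped the early Rasolic changes, so it was borrowed from Seniken.

borrowed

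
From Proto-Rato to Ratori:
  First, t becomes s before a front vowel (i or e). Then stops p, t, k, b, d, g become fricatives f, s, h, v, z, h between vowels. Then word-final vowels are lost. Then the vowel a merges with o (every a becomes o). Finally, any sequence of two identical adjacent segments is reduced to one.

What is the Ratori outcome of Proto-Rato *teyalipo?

Ratori: *teyalipo > seyalipo > seyalifo > seyalif > seyolif  (by palatalisation, intervocalic lenition, apocope, vowel merger)

seyolif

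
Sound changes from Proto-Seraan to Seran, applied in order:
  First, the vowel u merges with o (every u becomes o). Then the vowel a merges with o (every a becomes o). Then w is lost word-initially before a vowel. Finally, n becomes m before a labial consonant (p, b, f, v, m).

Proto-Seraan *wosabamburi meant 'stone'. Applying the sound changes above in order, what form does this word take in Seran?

osobombori

Seran: *wosabamburi
  wosabamburi → wosabambori   [vowel merger]
  wosabambori → wosobombori   [vowel merger]
  wosobombori → osobombori   [glide loss]
  osobombori (rule 4 does not apply)
  giving Seran osobombori.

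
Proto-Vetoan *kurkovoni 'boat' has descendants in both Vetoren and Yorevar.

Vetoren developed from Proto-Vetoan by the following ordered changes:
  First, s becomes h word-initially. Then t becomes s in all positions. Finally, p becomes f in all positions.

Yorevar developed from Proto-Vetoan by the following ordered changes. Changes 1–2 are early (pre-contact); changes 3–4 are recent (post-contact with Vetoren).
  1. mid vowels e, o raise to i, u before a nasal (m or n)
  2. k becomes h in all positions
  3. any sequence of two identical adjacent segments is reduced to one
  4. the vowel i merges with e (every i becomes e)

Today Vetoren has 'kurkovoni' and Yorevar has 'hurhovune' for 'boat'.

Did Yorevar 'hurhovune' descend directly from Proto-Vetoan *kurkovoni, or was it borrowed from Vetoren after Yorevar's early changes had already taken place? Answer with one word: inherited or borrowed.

If inherited, *kurkovoni would pass through all of Yorevar's changes:
Yorevar: *kurkovoni > kurkovuni > hurhovuni > hurhovune  (by pre-nasal raising, unconditioned shift, vowel merger)
If borrowed from Vetoren 'kurkovoni' after the early changes, it would undergo only the recent ones:
  rule 3 (degemination): no change (kurkovoni)
  rule 4 (vowel merger): kurkovoni → kurkovone
  ⇒ as a loan: kurkovone
Yorevar 'hurhovune' matches the inherited outcome exactly, so it is an inherited cognate, not a loan.

inherited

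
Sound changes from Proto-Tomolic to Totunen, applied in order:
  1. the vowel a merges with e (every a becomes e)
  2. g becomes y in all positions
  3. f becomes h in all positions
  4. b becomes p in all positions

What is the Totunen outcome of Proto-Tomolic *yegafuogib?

Totunen: *yegafuogib
  yegafuogib → yegefuogib   [vowel merger]
  yegefuogib → yeyefuoyib   [unconditioned shift]
  yeyefuoyib → yeyehuoyib   [unconditioned shift]
  yeyehuoyib → yeyehuoyip   [unconditioned shift]
  giving Totunen yeyehuoyip.

yeyehuoyip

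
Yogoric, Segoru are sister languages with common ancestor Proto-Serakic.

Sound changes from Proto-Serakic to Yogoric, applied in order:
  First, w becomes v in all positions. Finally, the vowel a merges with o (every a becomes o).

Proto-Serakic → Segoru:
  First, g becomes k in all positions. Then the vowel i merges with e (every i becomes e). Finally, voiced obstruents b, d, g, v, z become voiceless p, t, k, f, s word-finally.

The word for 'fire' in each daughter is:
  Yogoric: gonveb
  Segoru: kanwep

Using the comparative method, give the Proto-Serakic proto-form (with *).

*ganweb

Position 6: Yogoric has b, Segoru has p. Yogoric preserves b here (none of its changes turn any other segment into b), so the proto-segment is *b.
Position 2: Yogoric has o, Segoru has a. Segoru preserves a here (none of its changes turn any other segment into a), so the proto-segment is *a.
Position 4: Yogoric has v, Segoru has w. Segoru preserves w here (none of its changes turn any other segment into w), so the proto-segment is *w.
This points to *ganweb. Verify forward in each daughter:
Yogoric: *ganweb > ganveb > gonveb  (by unconditioned shift, vowel merger)
Segoru: *ganweb > kanweb > kanwep  (by unconditioned shift, final devoicing)
*ganweb is the unique common source.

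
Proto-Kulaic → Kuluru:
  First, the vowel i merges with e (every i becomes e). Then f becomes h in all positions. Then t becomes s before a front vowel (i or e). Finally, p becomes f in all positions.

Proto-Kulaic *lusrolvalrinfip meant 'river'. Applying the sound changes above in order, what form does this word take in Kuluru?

lusrolvalrenhef

Kuluru: *lusrolvalrinfip > lusrolvalrenfep > lusrolvalrenhep > lusrolvalrenhef  (by vowel merger, unconditioned shift, unconditioned shift)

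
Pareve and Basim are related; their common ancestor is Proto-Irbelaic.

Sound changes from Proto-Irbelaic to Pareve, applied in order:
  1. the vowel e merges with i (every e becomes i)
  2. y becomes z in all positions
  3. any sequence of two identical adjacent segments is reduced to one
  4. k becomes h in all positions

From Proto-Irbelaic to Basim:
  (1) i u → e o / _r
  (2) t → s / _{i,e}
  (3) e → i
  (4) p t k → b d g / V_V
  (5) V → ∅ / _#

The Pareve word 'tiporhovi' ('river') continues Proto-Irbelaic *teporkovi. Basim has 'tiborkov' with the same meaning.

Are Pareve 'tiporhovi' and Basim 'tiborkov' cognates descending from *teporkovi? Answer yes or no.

no

Derive the expected Basim reflex of *teporkovi:
Basim: *teporkovi
  teporkovi (rule 1 does not apply)
  teporkovi → seporkovi   [palatalisation]
  seporkovi → siporkovi   [vowel merger]
  siporkovi → siborkovi   [intervocalic voicing]
  siborkovi → siborkov   [apocope]
  giving Basim siborkov.
The regular Basim reflex would be 'siborkov', but the attested form is 'tiborkov'. The correspondence is irregular, so they are not cognates (the Basim form has a different source).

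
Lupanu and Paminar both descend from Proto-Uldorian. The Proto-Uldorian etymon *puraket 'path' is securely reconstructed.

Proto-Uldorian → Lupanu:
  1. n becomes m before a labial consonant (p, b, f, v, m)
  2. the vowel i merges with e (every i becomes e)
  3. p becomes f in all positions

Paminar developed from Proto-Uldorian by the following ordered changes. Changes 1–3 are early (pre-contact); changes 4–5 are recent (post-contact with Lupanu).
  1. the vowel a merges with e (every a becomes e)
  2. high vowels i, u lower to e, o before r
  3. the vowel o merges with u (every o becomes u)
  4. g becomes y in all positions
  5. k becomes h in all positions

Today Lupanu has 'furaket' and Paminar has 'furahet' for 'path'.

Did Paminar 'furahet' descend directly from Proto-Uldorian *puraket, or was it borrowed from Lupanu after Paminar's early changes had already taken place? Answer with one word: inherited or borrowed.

borrowed

If inherited, *puraket would pass through all of Paminar's changes:
Paminar: *puraket
  puraket → pureket   [vowel merger]
  pureket → poreket   [pre-rhotic lowering]
  poreket → pureket   [vowel merger]
  pureket (rule 4 does not apply)
  pureket → purehet   [unconditioned shift]
  giving Paminar purehet.
If borrowed from Lupanu 'furaket' after the early changes, it would undergo only the recent ones:
  rule 4 (unconditioned shift): no change (furaket)
  rule 5 (unconditioned shift): furaket → furahet
  ⇒ as a loan: furahet
Paminar 'furahet' matches the loan outcome 'furahet', not the inherited 'purehet' — it skipped the early Paminar changes, so it was borrowed from Lupanu.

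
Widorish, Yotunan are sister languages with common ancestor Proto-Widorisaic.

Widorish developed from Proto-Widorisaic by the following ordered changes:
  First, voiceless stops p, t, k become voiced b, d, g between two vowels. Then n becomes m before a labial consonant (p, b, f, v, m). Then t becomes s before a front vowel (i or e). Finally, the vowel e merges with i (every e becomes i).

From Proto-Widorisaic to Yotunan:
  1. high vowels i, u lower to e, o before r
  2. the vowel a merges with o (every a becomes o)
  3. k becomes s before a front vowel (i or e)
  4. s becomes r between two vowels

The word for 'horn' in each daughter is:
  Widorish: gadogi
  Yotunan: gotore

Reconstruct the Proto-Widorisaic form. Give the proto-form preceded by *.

Position 3: Widorish has d, Yotunan has t. Yotunan preserves t here (none of its changes turn any other segment into t), so the proto-segment is *t.
Position 5: Widorish has g, Yotunan has r. Taking the neighbouring segments as reconstructed: Widorish g could go back to *k or *g; Yotunan r could go back to *k or *s or *r — the one source consistent with every daughter is *k.
Position 2: Widorish has a, Yotunan has o. Widorish preserves a here (none of its changes turn any other segment into a), so the proto-segment is *a.
Verify the candidate proto-form against each daughter:
Widorish: start from *gatoke.
  rule 1 (intervocalic voicing): gatoke → gadoge
  rule 2: no change — gadoge
  rule 3: no change — gadoge
  rule 4 (vowel merger): gadoge → gadogi
  ⇒ Widorish gadogi
Yotunan: *gatoke
  gatoke (rule 1 does not apply)
  gatoke → gotoke   [vowel merger]
  gotoke → gotose   [palatalisation]
  gotose → gotore   [rhotacism]
  giving Yotunan gotore.
No other proto-form is consistent with every reflex, so the reconstruction is *gatoke.

*gatoke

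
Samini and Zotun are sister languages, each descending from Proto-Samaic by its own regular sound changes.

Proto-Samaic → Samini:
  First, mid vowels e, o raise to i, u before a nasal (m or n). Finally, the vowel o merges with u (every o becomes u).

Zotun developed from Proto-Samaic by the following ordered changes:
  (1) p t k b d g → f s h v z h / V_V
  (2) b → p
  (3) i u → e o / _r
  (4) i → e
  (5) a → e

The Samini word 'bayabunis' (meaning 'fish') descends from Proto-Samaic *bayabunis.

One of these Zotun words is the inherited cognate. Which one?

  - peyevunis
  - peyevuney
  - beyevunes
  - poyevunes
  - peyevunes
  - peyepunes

peyevunes

Zotun: *bayabunis
  bayabunis → bayavunis   [intervocalic lenition]
  bayavunis → payavunis   [unconditioned shift]
  payavunis (rule 3 does not apply)
  payavunis → payavunes   [vowel merger]
  payavunes → peyevunes   [vowel merger]
  giving Zotun peyevunes.
Among the options, 'peyevunes' alone shows every Zotun change applied in order.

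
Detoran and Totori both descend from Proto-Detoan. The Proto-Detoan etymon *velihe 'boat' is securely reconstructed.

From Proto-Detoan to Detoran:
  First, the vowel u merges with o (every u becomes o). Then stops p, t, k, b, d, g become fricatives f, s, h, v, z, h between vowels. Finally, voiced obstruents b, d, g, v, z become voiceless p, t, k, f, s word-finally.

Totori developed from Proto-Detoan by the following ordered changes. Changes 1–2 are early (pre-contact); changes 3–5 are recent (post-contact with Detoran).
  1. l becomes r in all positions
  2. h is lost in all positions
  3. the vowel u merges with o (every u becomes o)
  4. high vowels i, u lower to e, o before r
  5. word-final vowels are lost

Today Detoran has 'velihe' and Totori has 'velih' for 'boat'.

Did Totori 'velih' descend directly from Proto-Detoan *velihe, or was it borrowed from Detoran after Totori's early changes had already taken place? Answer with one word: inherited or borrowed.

If inherited, *velihe would pass through all of Totori's changes:
Totori: start from *velihe.
  rule 1 (unconditioned shift): velihe → verihe
  rule 2 (h-loss): verihe → verie
  rule 3: no change — verie
  rule 4: no change — verie
  rule 5 (apocope): verie → veri
  ⇒ Totori veri
If borrowed from Detoran 'velihe' after the early changes, it would undergo only the recent ones:
  rule 3 (vowel merger): no change (velihe)
  rule 4 (pre-rhotic lowering): no change (velihe)
  rule 5 (apocope): velihe → velih
  ⇒ as a loan: velih
Totori 'velih' matches the loan outcome 'velih', not the inherited 'veri' — it skipped the early Totori changes, so it was borrowed from Detoran.

borrowed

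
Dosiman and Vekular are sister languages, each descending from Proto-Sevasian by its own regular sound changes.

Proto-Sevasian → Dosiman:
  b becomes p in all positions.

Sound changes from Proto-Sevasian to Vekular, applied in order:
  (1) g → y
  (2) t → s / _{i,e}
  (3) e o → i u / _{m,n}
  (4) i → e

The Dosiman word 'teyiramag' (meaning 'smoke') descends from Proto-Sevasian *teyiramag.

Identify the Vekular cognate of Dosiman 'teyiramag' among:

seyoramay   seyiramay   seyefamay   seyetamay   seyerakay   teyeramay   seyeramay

seyeramay

Vekular: *teyiramag > teyiramay > seyiramay > seyeramay  (by unconditioned shift, palatalisation, vowel merger)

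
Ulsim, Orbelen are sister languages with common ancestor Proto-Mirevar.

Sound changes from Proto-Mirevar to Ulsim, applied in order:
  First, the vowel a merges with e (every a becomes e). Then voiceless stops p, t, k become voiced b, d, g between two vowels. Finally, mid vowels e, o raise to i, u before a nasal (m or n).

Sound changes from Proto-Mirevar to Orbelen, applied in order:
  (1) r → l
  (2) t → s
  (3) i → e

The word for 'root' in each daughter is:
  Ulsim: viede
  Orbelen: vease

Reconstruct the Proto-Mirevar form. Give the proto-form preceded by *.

*viate

Position 4: Ulsim has d, Orbelen has s. Taking the neighbouring segments as reconstructed: Ulsim d could go back to *t or *d; Orbelen s could go back to *t or *s — the one source consistent with every daughter is *t.
Position 2: Ulsim has i, Orbelen has e. Taking the neighbouring segments as reconstructed: Ulsim i can only go back to *i; Orbelen e could go back to *e or *i — the one source consistent with every daughter is *i.
Position 3: Ulsim has e, Orbelen has a. Orbelen preserves a here (none of its changes turn any other segment into a), so the proto-segment is *a.
This points to *viate. Verify forward in each daughter:
Ulsim: *viate > viete > viede  (by vowel merger, intervocalic voicing)
Orbelen: *viate > viase > vease  (by unconditioned shift, vowel merger)
Only *viate yields all of Ulsim viede, Orbelen vease.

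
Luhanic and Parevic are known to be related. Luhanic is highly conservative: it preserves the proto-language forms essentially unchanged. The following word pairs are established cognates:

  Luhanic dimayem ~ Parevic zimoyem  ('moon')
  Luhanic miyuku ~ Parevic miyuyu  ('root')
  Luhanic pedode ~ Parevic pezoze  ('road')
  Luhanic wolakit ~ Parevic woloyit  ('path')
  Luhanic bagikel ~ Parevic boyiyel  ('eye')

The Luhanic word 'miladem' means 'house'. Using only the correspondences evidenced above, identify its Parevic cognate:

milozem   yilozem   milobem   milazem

dimayem ~ zimoyem, wolakit ~ woloyit — Luhanic a corresponds to Parevic o after a consonant, before a consonant other than r, m, n, p, b, f, v.
pedode ~ pezoze — Luhanic d corresponds to Parevic z between vowels (before a front vowel).
Applying these to Luhanic 'miladem':
  miladem → milodem   (a→o after a consonant, before a consonant other than r, m, n, p, b, f, v)
  milodem → milozem   (d→z between vowels (before a front vowel))
So the Parevic cognate is 'milozem'.

milozem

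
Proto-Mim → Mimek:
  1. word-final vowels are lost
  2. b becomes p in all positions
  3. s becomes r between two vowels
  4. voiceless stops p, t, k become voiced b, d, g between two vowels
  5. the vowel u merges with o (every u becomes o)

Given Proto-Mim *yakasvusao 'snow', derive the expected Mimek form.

yagasvora

Mimek: *yakasvusao
  yakasvusao → yakasvusa   [apocope]
  yakasvusa (rule 2 does not apply)
  yakasvusa → yakasvura   [rhotacism]
  yakasvura → yagasvura   [intervocalic voicing]
  yagasvura → yagasvora   [vowel merger]
  giving Mimek yagasvora.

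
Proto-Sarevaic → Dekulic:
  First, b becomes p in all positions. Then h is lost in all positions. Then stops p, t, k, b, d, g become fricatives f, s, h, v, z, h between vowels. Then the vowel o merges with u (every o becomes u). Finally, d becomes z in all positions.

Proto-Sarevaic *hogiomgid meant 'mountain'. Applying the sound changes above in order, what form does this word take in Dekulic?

Dekulic: *hogiomgid
  hogiomgid (rule 1 does not apply)
  hogiomgid → ogiomgid   [h-loss]
  ogiomgid → ohiomgid   [intervocalic lenition]
  ohiomgid → uhiumgid   [vowel merger]
  uhiumgid → uhiumgiz   [unconditioned shift]
  giving Dekulic uhiumgiz.

uhiumgiz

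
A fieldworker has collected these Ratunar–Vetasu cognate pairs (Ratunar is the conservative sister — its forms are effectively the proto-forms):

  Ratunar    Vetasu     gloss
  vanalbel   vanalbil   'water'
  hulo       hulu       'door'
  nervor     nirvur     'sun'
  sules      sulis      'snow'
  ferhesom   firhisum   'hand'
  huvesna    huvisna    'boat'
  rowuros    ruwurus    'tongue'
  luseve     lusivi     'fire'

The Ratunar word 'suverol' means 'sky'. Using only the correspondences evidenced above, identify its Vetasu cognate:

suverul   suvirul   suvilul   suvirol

suvirul

nervor ~ nirvur, ferhesom ~ firhisum — Ratunar e corresponds to Vetasu i after a consonant, before r.
rowuros ~ ruwurus — Ratunar o corresponds to Vetasu u after a consonant, before a consonant other than r, m, n, p, b, f, v.
Applying these to Ratunar 'suverol':
  suverol → suvirol   (e→i after a consonant, before r)
  suvirol → suvirul   (o→u after a consonant, before a consonant other than r, m, n, p, b, f, v)
So the Vetasu cognate is 'suvirul'.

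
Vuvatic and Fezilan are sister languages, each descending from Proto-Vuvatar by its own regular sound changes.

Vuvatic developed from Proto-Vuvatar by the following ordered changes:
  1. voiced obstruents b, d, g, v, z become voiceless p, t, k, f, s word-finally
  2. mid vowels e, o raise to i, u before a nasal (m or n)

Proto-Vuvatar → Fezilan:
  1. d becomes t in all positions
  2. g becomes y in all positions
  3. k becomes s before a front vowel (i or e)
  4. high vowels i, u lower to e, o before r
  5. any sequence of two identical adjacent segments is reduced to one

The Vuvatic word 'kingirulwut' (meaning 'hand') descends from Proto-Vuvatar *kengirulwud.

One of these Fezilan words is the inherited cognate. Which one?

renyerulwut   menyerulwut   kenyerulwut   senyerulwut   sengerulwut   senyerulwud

Fezilan: start from *kengirulwud.
  rule 1 (unconditioned shift): kengirulwud → kengirulwut
  rule 2 (unconditioned shift): kengirulwut → kenyirulwut
  rule 3 (palatalisation): kenyirulwut → senyirulwut
  rule 4 (pre-rhotic lowering): senyirulwut → senyerulwut
  rule 5: no change — senyerulwut
  ⇒ Fezilan senyerulwut

senyerulwut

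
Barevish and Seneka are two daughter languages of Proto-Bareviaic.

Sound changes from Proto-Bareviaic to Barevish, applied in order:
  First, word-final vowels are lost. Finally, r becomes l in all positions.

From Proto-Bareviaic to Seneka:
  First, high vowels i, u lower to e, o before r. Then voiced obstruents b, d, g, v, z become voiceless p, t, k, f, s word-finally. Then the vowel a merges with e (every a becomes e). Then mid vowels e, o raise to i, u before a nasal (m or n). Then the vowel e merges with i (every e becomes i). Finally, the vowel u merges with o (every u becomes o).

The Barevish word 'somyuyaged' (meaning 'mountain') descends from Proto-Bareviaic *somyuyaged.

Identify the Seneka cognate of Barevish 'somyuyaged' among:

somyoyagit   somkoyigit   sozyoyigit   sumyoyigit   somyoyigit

somyoyigit

Seneka: *somyuyaged > somyuyaget > somyuyeget > sumyuyeget > sumyuyigit > somyoyigit  (by final devoicing, vowel merger, pre-nasal raising, vowel merger, vowel merger)
The other candidates each miss or misapply at least one Seneka change.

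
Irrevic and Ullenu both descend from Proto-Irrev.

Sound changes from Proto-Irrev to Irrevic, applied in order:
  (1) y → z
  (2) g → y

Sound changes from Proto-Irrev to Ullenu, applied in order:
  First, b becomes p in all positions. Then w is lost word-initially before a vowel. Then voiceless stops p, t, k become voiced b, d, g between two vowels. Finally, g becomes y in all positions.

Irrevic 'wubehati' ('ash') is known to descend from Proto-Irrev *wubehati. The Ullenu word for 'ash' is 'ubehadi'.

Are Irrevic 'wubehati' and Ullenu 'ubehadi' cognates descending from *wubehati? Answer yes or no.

yes

Derive the expected Ullenu reflex of *wubehati:
Ullenu: *wubehati > wupehati > upehati > ubehadi  (by unconditioned shift, glide loss, intervocalic voicing)
Ullenu 'ubehadi' matches the regular reflex exactly, so the pair is cognate.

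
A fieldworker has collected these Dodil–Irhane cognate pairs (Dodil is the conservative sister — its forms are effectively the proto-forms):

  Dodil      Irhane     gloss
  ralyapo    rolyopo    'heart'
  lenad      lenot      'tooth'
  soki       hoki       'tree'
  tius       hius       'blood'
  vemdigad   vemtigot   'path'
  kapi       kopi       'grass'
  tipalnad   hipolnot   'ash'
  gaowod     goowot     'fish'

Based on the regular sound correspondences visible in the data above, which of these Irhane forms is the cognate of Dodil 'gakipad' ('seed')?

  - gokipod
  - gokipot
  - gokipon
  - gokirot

ralyapo ~ rolyopo, lenad ~ lenot — Dodil a corresponds to Irhane o after a consonant, before a consonant other than r, m, n, p, b, f, v.
lenad ~ lenot, vemdigad ~ vemtigot — Dodil d corresponds to Irhane t word-finally.
Applying these to Dodil 'gakipad':
  gakipad → gokipad   (a→o after a consonant, before a consonant other than r, m, n, p, b, f, v)
  gokipad → gokipod   (a→o after a consonant, before a consonant other than r, m, n, p, b, f, v)
  gokipod → gokipot   (d→t word-finally)
So the Irhane cognate is 'gokipot'.

gokipot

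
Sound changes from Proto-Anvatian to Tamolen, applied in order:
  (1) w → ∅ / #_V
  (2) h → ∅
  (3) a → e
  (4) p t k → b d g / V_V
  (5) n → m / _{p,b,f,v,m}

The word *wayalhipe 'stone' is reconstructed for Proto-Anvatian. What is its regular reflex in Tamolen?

eyelibe

Tamolen: *wayalhipe > ayalhipe > ayalipe > eyelipe > eyelibe  (by glide loss, h-loss, vowel merger, intervocalic voicing)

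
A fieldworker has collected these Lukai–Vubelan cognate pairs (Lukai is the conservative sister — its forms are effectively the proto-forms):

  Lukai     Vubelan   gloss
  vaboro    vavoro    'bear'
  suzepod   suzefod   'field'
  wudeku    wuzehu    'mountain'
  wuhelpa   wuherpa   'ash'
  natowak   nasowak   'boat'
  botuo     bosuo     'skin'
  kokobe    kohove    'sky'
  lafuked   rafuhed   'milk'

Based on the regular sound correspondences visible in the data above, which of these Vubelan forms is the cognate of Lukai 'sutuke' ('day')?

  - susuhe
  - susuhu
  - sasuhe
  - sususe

botuo ~ bosuo — Lukai t corresponds to Vubelan s between vowels (before a back vowel).
lafuked ~ rafuhed — Lukai k corresponds to Vubelan h between vowels (before a front vowel).
Applying these to Lukai 'sutuke':
  sutuke → susuke   (t→s between vowels (before a back vowel))
  susuke → susuhe   (k→h between vowels (before a front vowel))
So the Vubelan cognate is 'susuhe'.

susuhe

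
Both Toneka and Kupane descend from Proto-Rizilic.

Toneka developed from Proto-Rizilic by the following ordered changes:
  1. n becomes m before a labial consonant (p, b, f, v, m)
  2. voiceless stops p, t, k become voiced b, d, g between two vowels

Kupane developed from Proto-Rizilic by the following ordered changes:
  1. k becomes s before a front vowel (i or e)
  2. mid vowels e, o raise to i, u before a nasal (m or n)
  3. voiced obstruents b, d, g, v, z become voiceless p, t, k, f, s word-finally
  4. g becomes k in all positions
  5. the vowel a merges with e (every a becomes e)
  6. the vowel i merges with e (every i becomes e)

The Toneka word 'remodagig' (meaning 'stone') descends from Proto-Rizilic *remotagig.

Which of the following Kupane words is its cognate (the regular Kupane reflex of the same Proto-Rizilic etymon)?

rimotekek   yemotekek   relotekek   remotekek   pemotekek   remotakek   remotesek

Kupane: *remotagig
  remotagig (rule 1 does not apply)
  remotagig → rimotagig   [pre-nasal raising]
  rimotagig → rimotagik   [final devoicing]
  rimotagik → rimotakik   [unconditioned shift]
  rimotakik → rimotekik   [vowel merger]
  rimotekik → remotekek   [vowel merger]
  giving Kupane remotekek.
Only 'remotekek' matches the regular Kupane development of *remotagig.

remotekek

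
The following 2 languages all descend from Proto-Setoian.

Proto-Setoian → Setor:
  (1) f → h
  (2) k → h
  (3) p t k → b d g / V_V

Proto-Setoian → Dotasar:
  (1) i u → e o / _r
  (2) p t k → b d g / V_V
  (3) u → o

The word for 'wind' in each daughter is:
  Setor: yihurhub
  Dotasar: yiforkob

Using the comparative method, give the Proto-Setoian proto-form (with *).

Position 7: Setor has u, Dotasar has o. Setor preserves u here (none of its changes turn any other segment into u), so the proto-segment is *u.
Position 3: Setor has h, Dotasar has f. Dotasar preserves f here (none of its changes turn any other segment into f), so the proto-segment is *f.
Position 4: Setor has u, Dotasar has o. Setor preserves u here (none of its changes turn any other segment into u), so the proto-segment is *u.
Continuing position by position gives *yifurkub; check it forward:
Setor: *yifurkub
  yifurkub → yihurkub   [unconditioned shift]
  yihurkub → yihurhub   [unconditioned shift]
  yihurhub (rule 3 does not apply)
  giving Setor yihurhub.
Dotasar: *yifurkub > yiforkub > yiforkob  (by pre-rhotic lowering, vowel merger)
Only *yifurkub yields all of Setor yihurhub, Dotasar yiforkob.

*yifurkub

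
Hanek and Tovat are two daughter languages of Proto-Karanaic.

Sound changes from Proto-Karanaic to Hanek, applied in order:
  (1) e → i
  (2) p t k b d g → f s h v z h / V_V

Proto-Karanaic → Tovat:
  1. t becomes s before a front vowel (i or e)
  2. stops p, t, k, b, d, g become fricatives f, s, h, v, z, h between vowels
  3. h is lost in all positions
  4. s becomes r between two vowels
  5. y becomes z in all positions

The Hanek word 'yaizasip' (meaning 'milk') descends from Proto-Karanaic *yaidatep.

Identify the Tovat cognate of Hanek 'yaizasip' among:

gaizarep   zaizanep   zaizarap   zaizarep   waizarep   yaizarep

Tovat: *yaidatep > yaidasep > yaizasep > yaizarep > zaizarep  (by palatalisation, intervocalic lenition, rhotacism, unconditioned shift)
The other candidates each miss or misapply at least one Tovat change.

zaizarep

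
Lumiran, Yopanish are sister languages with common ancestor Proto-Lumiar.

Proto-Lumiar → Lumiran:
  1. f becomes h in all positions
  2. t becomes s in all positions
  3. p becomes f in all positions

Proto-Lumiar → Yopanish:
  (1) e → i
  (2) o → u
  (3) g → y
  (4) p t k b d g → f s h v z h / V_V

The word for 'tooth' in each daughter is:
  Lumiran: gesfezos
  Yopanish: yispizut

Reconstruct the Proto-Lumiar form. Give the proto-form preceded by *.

Position 5: Lumiran has e, Yopanish has i. Lumiran preserves e here (none of its changes turn any other segment into e), so the proto-segment is *e.
Position 2: Lumiran has e, Yopanish has i. Lumiran preserves e here (none of its changes turn any other segment into e), so the proto-segment is *e.
This points to *gespezot. Verify forward in each daughter:
Lumiran: start from *gespezot.
  rule 1: no change — gespezot
  rule 2 (unconditioned shift): gespezot → gespezos
  rule 3 (unconditioned shift): gespezos → gesfezos
  ⇒ Lumiran gesfezos
Yopanish: *gespezot > gispizot > gispizut > yispizut  (by vowel merger, vowel merger, unconditioned shift)
No other proto-form is consistent with every reflex, so the reconstruction is *gespezot.

*gespezot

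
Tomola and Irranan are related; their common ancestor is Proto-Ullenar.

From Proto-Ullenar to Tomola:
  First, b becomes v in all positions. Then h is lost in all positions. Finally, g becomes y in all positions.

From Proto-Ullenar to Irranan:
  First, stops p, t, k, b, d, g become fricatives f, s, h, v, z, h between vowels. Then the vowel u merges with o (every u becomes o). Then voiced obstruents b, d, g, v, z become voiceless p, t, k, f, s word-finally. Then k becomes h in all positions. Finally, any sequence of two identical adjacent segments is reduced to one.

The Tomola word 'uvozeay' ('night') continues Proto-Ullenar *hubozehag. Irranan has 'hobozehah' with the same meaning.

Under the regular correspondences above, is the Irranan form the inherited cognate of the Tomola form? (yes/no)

Derive the expected Irranan reflex of *hubozehag:
Irranan: *hubozehag
  hubozehag → huvozehag   [intervocalic lenition]
  huvozehag → hovozehag   [vowel merger]
  hovozehag → hovozehak   [final devoicing]
  hovozehak → hovozehah   [unconditioned shift]
  hovozehah (rule 5 does not apply)
  giving Irranan hovozehah.
The regular Irranan reflex would be 'hovozehah', but the attested form is 'hobozehah'. The correspondence is irregular, so they are not cognates (the Irranan form has a different source).

no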